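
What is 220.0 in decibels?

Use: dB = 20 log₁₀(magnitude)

dB = 20 log₁₀(220.0) = 46.8 dB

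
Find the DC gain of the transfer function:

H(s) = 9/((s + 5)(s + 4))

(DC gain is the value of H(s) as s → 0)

DC gain = H(0) = 9/(5 × 4) = 9/20 = 0.45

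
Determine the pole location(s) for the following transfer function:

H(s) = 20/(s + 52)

Pole is where denominator = 0: s + 52 = 0, so s = -52.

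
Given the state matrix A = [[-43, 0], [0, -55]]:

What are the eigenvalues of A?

For diagonal matrix, eigenvalues are diagonal entries: λ₁ = -43, λ₂ = -55.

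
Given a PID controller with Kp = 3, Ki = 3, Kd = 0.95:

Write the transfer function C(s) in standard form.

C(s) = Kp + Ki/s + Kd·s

Substituting values: C(s) = 3 + 3/s + 0.95s = (0.95s² + 3s + 3)/s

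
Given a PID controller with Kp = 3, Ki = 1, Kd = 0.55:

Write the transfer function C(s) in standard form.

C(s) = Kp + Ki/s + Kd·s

Substituting values: C(s) = 3 + 1/s + 0.55s = (0.55s² + 3s + 1)/s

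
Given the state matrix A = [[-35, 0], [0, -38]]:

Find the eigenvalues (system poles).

For diagonal matrix, eigenvalues are diagonal entries: λ₁ = -35, λ₂ = -38.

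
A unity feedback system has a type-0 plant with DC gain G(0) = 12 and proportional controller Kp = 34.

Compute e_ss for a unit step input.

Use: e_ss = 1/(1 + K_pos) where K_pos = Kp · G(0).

K_pos = Kp · G(0) = 34 × 12 = 408. e_ss = 1/(1 + 408) = 0.0024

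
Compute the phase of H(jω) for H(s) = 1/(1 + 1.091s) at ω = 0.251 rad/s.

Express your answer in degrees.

Phase = -arctan(ωτ) = -arctan(0.251 × 1.091) = -15.3°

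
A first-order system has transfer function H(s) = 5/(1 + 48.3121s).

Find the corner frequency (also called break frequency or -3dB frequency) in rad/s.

Corner frequency = 1/τ = 1/48.3121 = 0.021 rad/s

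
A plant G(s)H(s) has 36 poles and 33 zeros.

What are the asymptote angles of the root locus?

n - m = 36 - 33 = 3. Angles: θk = (2k + 1)·180°/3 = 60°, 180°, 300°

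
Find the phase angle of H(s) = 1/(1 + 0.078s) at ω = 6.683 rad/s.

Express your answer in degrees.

Phase = -arctan(ωτ) = -arctan(6.683 × 0.078) = -27.5°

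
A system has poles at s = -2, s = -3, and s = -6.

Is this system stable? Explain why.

All poles are in the left half-plane. System is stable.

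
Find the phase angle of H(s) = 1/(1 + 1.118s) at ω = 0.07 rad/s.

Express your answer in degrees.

Phase = -arctan(ωτ) = -arctan(0.07 × 1.118) = -4.5°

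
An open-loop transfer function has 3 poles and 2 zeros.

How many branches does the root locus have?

Root locus has n branches where n = number of poles = 3.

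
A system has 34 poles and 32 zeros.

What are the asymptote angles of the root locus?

n - m = 34 - 32 = 2. Angles: θk = (2k + 1)·180°/2 = 90°, 270°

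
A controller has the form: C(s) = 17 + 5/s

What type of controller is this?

This is a Proportional-Integral (PI) controller.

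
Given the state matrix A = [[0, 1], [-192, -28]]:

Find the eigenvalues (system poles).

det(A - λI) = λ² - (-28)λ + 192 = (λ - (-16))(λ - (-12)). Eigenvalues: -16, -12.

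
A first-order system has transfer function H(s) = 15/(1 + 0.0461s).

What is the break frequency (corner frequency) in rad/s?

Corner frequency = 1/τ = 1/0.0461 = 21.692 rad/s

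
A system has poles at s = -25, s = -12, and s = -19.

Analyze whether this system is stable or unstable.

All poles are in the left half-plane. System is stable.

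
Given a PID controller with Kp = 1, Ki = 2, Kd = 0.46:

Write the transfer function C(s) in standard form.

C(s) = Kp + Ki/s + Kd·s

Substituting values: C(s) = 1 + 2/s + 0.46s = (0.46s² + s + 2)/s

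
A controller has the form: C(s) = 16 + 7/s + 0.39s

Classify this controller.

This is a Proportional-Integral-Derivative (PID) controller.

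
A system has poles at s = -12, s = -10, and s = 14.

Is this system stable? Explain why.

Pole(s) at s = 14 are not in the left half-plane. System is unstable.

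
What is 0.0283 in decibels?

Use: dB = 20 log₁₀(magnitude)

dB = 20 log₁₀(0.0283) = -31.0 dB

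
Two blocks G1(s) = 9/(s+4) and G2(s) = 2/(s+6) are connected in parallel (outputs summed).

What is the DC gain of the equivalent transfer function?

Parallel: G_eq = G1 + G2. DC gain = G1(0) + G2(0) = 9/4 + 2/6 = 2.25 + 0.3333 = 2.5833.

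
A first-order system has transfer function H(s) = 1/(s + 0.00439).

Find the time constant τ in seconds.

For H(s) = 1/(s + 1/τ), the pole is at -1/τ = -0.00439, so τ = 1/0.00439 = 227.8 s.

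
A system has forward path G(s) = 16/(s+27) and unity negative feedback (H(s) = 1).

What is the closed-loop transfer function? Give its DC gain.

T(s) = G/(1+GH) = [16/(s+27)] / [1 + 16/(s+27)] = 16/(s+27+16) = 16/(s+43). DC gain = 16/43 = 0.3721.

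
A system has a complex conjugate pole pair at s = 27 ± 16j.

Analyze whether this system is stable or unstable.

Real part of poles is 27 (> 0, right half-plane). Unstable.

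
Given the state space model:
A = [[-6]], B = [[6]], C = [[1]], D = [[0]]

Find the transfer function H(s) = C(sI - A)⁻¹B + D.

(sI - A)⁻¹ = 1/(s + 6). H(s) = 1 × 6/(s + 6) + 0 = 6/(s + 6).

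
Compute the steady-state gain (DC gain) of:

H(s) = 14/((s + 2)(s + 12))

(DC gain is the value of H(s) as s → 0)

DC gain = H(0) = 14/(2 × 12) = 14/24 = 0.5833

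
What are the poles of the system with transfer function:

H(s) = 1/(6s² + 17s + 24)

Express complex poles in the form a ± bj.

Discriminant = 17² - 4×6×24 = 289 - 576 = -287 < 0, so the poles are a complex conjugate pair s = (-17 ± j√287)/(2×6). Real part = -17/(2×6) = -17/12 ≈ -1.4167; imaginary part = ±√287/(2×6) ≈ 1.4118. Poles: s = -1.4167 ± 1.4118j.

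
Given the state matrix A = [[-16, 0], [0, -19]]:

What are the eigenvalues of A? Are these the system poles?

For diagonal matrix, eigenvalues are diagonal entries: λ₁ = -16, λ₂ = -19. Eigenvalues of A = system poles.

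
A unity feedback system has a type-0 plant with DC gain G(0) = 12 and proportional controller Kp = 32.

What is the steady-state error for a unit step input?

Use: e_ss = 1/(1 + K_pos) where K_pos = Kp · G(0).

K_pos = Kp · G(0) = 32 × 12 = 384. e_ss = 1/(1 + 384) = 0.0026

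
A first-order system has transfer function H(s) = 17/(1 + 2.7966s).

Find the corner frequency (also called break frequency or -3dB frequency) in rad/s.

Corner frequency = 1/τ = 1/2.7966 = 0.358 rad/s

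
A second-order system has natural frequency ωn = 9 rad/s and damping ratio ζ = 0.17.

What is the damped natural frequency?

ωd = ωn√(1 - ζ²) = 9√(1 - 0.17²) = 8.87 rad/s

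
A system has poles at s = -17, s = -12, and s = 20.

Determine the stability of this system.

Pole(s) at s = 20 are not in the left half-plane. System is unstable.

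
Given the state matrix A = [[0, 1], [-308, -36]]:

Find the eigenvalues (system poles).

det(A - λI) = λ² - (-36)λ + 308 = (λ - (-14))(λ - (-22)). Eigenvalues: -14, -22.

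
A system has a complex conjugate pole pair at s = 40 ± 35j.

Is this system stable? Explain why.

Real part of poles is 40 (> 0, right half-plane). Unstable.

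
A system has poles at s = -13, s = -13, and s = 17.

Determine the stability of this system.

Pole(s) at s = 17 are not in the left half-plane. System is unstable.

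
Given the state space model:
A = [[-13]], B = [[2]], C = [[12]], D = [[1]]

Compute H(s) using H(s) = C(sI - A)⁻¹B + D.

(sI - A)⁻¹ = 1/(s + 13). H(s) = 12×2/(s + 13) + 1 = (s + 37)/(s + 13).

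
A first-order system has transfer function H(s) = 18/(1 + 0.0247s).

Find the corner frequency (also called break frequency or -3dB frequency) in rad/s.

Corner frequency = 1/τ = 1/0.0247 = 40.486 rad/s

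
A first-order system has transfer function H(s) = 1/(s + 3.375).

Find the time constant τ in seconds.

For H(s) = 1/(s + 1/τ), the pole is at -1/τ = -3.375, so τ = 1/3.375 = 0.2963 s.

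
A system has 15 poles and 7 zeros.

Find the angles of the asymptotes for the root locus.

n - m = 15 - 7 = 8. Angles: θk = (2k + 1)·180°/8 = 22.5°, 67.5°, 112.5°, 157.5°, 202.5°, 247.5°, 292.5°, 337.5°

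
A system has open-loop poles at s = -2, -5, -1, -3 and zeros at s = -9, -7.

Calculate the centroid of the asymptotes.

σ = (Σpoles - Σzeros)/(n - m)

σ = (Σpoles - Σzeros)/(n - m) = (-11 - (-16))/(4 - 2) = 5/2 = 2.5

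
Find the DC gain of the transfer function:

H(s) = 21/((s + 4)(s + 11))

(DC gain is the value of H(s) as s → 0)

DC gain = H(0) = 21/(4 × 11) = 21/44 = 0.4773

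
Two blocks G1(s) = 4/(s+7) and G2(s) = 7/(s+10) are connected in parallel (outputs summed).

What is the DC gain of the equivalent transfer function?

Parallel: G_eq = G1 + G2. DC gain = G1(0) + G2(0) = 4/7 + 7/10 = 0.5714 + 0.7 = 1.2714.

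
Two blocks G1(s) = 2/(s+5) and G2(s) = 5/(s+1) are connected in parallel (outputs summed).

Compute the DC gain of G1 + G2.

Parallel: G_eq = G1 + G2. DC gain = G1(0) + G2(0) = 2/5 + 5/1 = 0.4 + 5 = 5.4.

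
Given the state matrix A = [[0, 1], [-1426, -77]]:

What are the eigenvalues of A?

det(A - λI) = λ² - (-77)λ + 1426 = (λ - (-31))(λ - (-46)). Eigenvalues: -31, -46.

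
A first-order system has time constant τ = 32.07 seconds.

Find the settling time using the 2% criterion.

For first-order system, 2% settling time ≈ 4τ = 4 × 32.07 = 128.28 s.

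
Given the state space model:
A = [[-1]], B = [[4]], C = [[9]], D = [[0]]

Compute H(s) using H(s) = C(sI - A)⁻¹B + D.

(sI - A)⁻¹ = 1/(s + 1). H(s) = 9 × 4/(s + 1) + 0 = 36/(s + 1).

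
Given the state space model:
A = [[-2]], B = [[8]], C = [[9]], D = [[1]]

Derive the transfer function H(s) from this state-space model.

(sI - A)⁻¹ = 1/(s + 2). H(s) = 9×8/(s + 2) + 1 = (s + 74)/(s + 2).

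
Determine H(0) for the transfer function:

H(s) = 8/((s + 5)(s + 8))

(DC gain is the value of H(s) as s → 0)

DC gain = H(0) = 8/(5 × 8) = 8/40 = 0.2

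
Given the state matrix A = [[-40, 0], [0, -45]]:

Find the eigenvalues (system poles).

For diagonal matrix, eigenvalues are diagonal entries: λ₁ = -40, λ₂ = -45.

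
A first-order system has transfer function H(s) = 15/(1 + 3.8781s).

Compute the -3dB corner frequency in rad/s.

Corner frequency = 1/τ = 1/3.8781 = 0.258 rad/s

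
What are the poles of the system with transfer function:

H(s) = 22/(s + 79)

Pole is where denominator = 0: s + 79 = 0, so s = -79.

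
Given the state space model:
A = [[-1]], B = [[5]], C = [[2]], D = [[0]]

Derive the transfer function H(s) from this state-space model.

(sI - A)⁻¹ = 1/(s + 1). H(s) = 2 × 5/(s + 1) + 0 = 10/(s + 1).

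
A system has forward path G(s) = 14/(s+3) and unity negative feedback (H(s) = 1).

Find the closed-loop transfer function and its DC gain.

T(s) = G/(1+GH) = [14/(s+3)] / [1 + 14/(s+3)] = 14/(s+3+14) = 14/(s+17). DC gain = 14/17 = 0.8235.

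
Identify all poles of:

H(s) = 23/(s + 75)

Pole is where denominator = 0: s + 75 = 0, so s = -75.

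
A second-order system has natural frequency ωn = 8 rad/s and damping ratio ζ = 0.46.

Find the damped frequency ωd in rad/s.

ωd = ωn√(1 - ζ²) = 8√(1 - 0.46²) = 7.1 rad/s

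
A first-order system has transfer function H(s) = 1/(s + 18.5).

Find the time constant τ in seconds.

For H(s) = 1/(s + 1/τ), the pole is at -1/τ = -18.5, so τ = 1/18.5 = 0.0541 s.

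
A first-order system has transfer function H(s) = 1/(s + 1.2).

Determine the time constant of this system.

For H(s) = 1/(s + 1/τ), the pole is at -1/τ = -1.2, so τ = 1/1.2 = 0.8333 s.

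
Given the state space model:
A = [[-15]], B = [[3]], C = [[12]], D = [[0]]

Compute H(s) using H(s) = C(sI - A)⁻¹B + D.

(sI - A)⁻¹ = 1/(s + 15). H(s) = 12 × 3/(s + 15) + 0 = 36/(s + 15).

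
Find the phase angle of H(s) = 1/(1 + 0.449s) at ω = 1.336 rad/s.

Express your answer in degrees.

Phase = -arctan(ωτ) = -arctan(1.336 × 0.449) = -31.0°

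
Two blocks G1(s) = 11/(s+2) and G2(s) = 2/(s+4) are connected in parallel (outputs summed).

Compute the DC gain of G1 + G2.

Parallel: G_eq = G1 + G2. DC gain = G1(0) + G2(0) = 11/2 + 2/4 = 5.5 + 0.5 = 6.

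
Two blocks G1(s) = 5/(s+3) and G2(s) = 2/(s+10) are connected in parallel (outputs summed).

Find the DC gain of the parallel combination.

Parallel: G_eq = G1 + G2. DC gain = G1(0) + G2(0) = 5/3 + 2/10 = 1.6667 + 0.2 = 1.8667.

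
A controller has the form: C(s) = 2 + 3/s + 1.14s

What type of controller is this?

This is a Proportional-Integral-Derivative (PID) controller.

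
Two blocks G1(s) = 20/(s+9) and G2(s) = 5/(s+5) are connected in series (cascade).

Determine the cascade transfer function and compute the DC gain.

Series: multiply transfer functions. G_eq = 20/(s+9) × 5/(s+5) = 100/((s+9)(s+5)). DC gain = 100/(9×5) = 2.2222.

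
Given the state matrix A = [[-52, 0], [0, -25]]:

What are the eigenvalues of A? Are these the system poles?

For diagonal matrix, eigenvalues are diagonal entries: λ₁ = -52, λ₂ = -25. Eigenvalues of A = system poles.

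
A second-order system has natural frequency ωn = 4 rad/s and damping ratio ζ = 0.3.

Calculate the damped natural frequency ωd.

ωd = ωn√(1 - ζ²) = 4√(1 - 0.3²) = 3.82 rad/s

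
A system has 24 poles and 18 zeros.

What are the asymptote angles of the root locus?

n - m = 24 - 18 = 6. Angles: θk = (2k + 1)·180°/6 = 30°, 90°, 150°, 210°, 270°, 330°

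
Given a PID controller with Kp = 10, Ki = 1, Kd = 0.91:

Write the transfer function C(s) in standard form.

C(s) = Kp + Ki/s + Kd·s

Substituting values: C(s) = 10 + 1/s + 0.91s = (0.91s² + 10s + 1)/s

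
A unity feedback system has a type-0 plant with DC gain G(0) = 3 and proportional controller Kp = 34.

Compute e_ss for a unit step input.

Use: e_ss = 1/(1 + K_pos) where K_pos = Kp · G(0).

K_pos = Kp · G(0) = 34 × 3 = 102. e_ss = 1/(1 + 102) = 0.0097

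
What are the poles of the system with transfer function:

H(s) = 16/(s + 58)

Pole is where denominator = 0: s + 58 = 0, so s = -58.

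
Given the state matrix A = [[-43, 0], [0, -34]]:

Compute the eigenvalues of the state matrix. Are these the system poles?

For diagonal matrix, eigenvalues are diagonal entries: λ₁ = -43, λ₂ = -34. Eigenvalues of A = system poles.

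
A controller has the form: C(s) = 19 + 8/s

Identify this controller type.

This is a Proportional-Integral (PI) controller.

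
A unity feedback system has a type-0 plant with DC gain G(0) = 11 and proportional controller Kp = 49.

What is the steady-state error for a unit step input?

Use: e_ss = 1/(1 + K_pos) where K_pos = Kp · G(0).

K_pos = Kp · G(0) = 49 × 11 = 539. e_ss = 1/(1 + 539) = 0.0019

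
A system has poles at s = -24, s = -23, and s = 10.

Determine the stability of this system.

Pole(s) at s = 10 are not in the left half-plane. System is unstable.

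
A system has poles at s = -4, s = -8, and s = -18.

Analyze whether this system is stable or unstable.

All poles are in the left half-plane. System is stable.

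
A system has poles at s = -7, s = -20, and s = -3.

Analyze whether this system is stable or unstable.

All poles are in the left half-plane. System is stable.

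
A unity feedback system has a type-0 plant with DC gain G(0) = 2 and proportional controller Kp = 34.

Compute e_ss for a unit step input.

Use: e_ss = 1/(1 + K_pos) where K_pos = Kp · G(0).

K_pos = Kp · G(0) = 34 × 2 = 68. e_ss = 1/(1 + 68) = 0.0145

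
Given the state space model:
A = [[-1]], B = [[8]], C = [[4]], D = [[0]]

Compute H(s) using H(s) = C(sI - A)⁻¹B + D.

(sI - A)⁻¹ = 1/(s + 1). H(s) = 4 × 8/(s + 1) + 0 = 32/(s + 1).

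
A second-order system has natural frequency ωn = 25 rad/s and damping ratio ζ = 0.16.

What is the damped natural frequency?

ωd = ωn√(1 - ζ²) = 25√(1 - 0.16²) = 24.68 rad/s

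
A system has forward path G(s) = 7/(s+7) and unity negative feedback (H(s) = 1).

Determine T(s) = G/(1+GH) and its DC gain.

T(s) = G/(1+GH) = [7/(s+7)] / [1 + 7/(s+7)] = 7/(s+7+7) = 7/(s+14). DC gain = 7/14 = 0.5.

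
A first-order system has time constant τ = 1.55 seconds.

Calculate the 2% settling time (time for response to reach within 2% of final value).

For first-order system, 2% settling time ≈ 4τ = 4 × 1.55 = 6.2 s.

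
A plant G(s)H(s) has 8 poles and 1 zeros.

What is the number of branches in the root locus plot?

Root locus has n branches where n = number of poles = 8.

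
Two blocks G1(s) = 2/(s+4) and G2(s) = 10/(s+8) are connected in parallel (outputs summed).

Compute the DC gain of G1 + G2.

Parallel: G_eq = G1 + G2. DC gain = G1(0) + G2(0) = 2/4 + 10/8 = 0.5 + 1.25 = 1.75.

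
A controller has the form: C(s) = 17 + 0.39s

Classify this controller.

This is a Proportional-Derivative (PD) controller.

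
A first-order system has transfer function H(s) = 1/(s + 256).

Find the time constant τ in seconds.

For H(s) = 1/(s + 1/τ), the pole is at -1/τ = -256, so τ = 1/256 = 0.00390625 s.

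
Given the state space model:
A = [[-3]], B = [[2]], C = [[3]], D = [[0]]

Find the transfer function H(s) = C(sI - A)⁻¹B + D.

(sI - A)⁻¹ = 1/(s + 3). H(s) = 3 × 2/(s + 3) + 0 = 6/(s + 3).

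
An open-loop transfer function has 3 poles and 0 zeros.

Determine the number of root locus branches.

Root locus has n branches where n = number of poles = 3.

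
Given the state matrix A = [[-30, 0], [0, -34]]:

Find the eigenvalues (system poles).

For diagonal matrix, eigenvalues are diagonal entries: λ₁ = -30, λ₂ = -34.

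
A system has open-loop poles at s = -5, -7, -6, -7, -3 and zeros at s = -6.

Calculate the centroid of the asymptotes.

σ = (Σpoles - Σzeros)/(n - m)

σ = (Σpoles - Σzeros)/(n - m) = (-28 - (-6))/(5 - 1) = -22/4 = -5.5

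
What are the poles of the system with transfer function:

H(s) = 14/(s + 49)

Pole is where denominator = 0: s + 49 = 0, so s = -49.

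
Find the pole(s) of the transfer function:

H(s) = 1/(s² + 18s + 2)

Discriminant = 18² - 4×1×2 = 324 - 8 = 316 > 0, so two distinct real poles. Using quadratic formula: s = (-18 ± √316)/(2×1) = (-18 ± √316)/2, with √316 ≈ 17.7764. s₁ ≈ -0.1118, s₂ ≈ -17.8882. Poles: s₁ = -0.1118, s₂ = -17.8882.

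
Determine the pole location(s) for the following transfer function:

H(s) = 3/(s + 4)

Pole is where denominator = 0: s + 4 = 0, so s = -4.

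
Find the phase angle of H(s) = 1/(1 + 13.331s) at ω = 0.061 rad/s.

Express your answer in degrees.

Phase = -arctan(ωτ) = -arctan(0.061 × 13.331) = -39.1°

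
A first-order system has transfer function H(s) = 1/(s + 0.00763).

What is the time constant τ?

For H(s) = 1/(s + 1/τ), the pole is at -1/τ = -0.00763, so τ = 1/0.00763 = 131.1 s.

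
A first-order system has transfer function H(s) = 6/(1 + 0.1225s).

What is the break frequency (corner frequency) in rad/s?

Corner frequency = 1/τ = 1/0.1225 = 8.163 rad/s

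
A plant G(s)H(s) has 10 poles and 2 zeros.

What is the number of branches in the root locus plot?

Root locus has n branches where n = number of poles = 10.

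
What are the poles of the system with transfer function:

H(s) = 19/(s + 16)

Pole is where denominator = 0: s + 16 = 0, so s = -16.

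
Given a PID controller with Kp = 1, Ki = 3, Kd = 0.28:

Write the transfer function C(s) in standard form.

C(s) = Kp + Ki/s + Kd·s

Substituting values: C(s) = 1 + 3/s + 0.28s = (0.28s² + s + 3)/s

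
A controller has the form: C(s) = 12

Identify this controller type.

This is a Proportional (P) controller.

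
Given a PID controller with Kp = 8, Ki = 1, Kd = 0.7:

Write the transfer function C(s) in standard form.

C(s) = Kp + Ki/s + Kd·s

Substituting values: C(s) = 8 + 1/s + 0.7s = (0.7s² + 8s + 1)/s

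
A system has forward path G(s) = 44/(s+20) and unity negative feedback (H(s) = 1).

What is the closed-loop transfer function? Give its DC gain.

T(s) = G/(1+GH) = [44/(s+20)] / [1 + 44/(s+20)] = 44/(s+20+44) = 44/(s+64). DC gain = 44/64 = 0.6875.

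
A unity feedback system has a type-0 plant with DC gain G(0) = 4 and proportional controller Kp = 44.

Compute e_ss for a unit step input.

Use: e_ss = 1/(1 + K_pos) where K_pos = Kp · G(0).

K_pos = Kp · G(0) = 44 × 4 = 176. e_ss = 1/(1 + 176) = 0.0056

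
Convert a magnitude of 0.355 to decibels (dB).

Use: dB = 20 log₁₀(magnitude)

dB = 20 log₁₀(0.355) = -9.0 dB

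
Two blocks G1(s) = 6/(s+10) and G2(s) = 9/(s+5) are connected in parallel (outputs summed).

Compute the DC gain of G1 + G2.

Parallel: G_eq = G1 + G2. DC gain = G1(0) + G2(0) = 6/10 + 9/5 = 0.6 + 1.8 = 2.4.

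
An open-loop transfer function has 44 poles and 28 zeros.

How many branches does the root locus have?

Root locus has n branches where n = number of poles = 44.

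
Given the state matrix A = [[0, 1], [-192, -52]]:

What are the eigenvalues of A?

det(A - λI) = λ² - (-52)λ + 192 = (λ - (-4))(λ - (-48)). Eigenvalues: -4, -48.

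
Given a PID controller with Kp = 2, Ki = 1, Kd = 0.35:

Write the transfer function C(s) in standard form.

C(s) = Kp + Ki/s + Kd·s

Substituting values: C(s) = 2 + 1/s + 0.35s = (0.35s² + 2s + 1)/s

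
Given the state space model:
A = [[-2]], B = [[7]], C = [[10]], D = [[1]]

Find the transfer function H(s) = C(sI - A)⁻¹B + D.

(sI - A)⁻¹ = 1/(s + 2). H(s) = 10×7/(s + 2) + 1 = (s + 72)/(s + 2).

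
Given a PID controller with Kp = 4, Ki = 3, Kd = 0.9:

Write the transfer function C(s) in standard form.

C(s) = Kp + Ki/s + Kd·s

Substituting values: C(s) = 4 + 3/s + 0.9s = (0.9s² + 4s + 3)/s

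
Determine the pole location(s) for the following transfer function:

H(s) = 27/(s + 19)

Pole is where denominator = 0: s + 19 = 0, so s = -19.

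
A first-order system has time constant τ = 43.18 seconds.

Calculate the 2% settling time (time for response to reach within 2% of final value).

For first-order system, 2% settling time ≈ 4τ = 4 × 43.18 = 172.72 s.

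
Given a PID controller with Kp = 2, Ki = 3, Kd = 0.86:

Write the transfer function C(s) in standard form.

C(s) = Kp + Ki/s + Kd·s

Substituting values: C(s) = 2 + 3/s + 0.86s = (0.86s² + 2s + 3)/s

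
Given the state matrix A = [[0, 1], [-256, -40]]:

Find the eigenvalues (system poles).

det(A - λI) = λ² - (-40)λ + 256 = (λ - (-8))(λ - (-32)). Eigenvalues: -8, -32.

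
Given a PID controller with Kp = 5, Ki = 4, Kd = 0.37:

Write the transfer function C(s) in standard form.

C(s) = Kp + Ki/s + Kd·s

Substituting values: C(s) = 5 + 4/s + 0.37s = (0.37s² + 5s + 4)/s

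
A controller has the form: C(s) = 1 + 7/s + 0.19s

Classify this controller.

This is a Proportional-Integral-Derivative (PID) controller.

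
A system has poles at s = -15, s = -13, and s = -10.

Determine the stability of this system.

All poles are in the left half-plane. System is stable.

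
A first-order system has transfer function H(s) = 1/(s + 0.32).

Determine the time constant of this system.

For H(s) = 1/(s + 1/τ), the pole is at -1/τ = -0.32, so τ = 1/0.32 = 3.125 s.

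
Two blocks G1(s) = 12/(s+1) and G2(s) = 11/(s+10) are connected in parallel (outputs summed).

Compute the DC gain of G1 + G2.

Parallel: G_eq = G1 + G2. DC gain = G1(0) + G2(0) = 12/1 + 11/10 = 12 + 1.1 = 13.1.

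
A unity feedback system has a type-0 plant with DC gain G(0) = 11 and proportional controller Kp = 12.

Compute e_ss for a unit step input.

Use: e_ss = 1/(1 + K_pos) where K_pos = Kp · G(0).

K_pos = Kp · G(0) = 12 × 11 = 132. e_ss = 1/(1 + 132) = 0.0075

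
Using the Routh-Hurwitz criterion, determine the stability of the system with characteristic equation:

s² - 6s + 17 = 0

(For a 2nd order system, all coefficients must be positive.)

Coefficients: 1, -6, 17. b=-6 not positive, so system is unstable.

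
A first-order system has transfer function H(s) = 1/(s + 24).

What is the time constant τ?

For H(s) = 1/(s + 1/τ), the pole is at -1/τ = -24, so τ = 1/24 = 0.0417 s.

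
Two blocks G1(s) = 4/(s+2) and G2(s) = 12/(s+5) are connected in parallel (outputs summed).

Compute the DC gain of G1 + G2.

Parallel: G_eq = G1 + G2. DC gain = G1(0) + G2(0) = 4/2 + 12/5 = 2 + 2.4 = 4.4.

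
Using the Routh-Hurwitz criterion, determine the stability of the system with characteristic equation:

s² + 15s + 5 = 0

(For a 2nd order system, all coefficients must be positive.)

Coefficients: 1, 15, 5. All positive, so system is stable.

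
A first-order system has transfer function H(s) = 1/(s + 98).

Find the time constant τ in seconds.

For H(s) = 1/(s + 1/τ), the pole is at -1/τ = -98, so τ = 1/98 = 0.0102 s.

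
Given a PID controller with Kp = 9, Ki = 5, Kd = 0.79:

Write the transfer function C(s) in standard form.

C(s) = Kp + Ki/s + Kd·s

Substituting values: C(s) = 9 + 5/s + 0.79s = (0.79s² + 9s + 5)/s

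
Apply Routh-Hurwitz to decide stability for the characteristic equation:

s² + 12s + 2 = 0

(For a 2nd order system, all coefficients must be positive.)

Coefficients: 1, 12, 2. All positive, so system is stable.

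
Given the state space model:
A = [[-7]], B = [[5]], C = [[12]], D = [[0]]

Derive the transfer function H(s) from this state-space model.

(sI - A)⁻¹ = 1/(s + 7). H(s) = 12 × 5/(s + 7) + 0 = 60/(s + 7).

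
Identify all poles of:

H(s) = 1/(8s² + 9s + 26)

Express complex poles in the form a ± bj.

Discriminant = 9² - 4×8×26 = 81 - 832 = -751 < 0, so the poles are a complex conjugate pair s = (-9 ± j√751)/(2×8). Real part = -9/(2×8) = -9/16 = -0.5625; imaginary part = ±√751/(2×8) ≈ 1.7128. Poles: s = -0.5625 ± 1.7128j.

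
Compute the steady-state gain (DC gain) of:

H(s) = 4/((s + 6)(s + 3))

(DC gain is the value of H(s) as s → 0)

DC gain = H(0) = 4/(6 × 3) = 4/18 = 0.2222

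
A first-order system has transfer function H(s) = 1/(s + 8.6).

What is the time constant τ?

For H(s) = 1/(s + 1/τ), the pole is at -1/τ = -8.6, so τ = 1/8.6 = 0.1163 s.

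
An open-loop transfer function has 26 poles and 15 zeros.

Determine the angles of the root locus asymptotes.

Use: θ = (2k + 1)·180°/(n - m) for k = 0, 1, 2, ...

n - m = 26 - 15 = 11. Angles: θk = (2k + 1)·180°/11 = 16.36°, 49.09°, 81.82°, 114.55°, 147.27°, 180°, 212.73°, 245.45°, 278.18°, 310.91°, 343.64°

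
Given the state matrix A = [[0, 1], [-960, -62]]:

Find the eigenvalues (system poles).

det(A - λI) = λ² - (-62)λ + 960 = (λ - (-32))(λ - (-30)). Eigenvalues: -32, -30.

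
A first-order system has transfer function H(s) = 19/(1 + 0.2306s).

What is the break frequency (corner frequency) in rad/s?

Corner frequency = 1/τ = 1/0.2306 = 4.337 rad/s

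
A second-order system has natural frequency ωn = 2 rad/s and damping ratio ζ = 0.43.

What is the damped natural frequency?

ωd = ωn√(1 - ζ²) = 2√(1 - 0.43²) = 1.81 rad/s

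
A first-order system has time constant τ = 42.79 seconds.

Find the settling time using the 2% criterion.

For first-order system, 2% settling time ≈ 4τ = 4 × 42.79 = 171.16 s.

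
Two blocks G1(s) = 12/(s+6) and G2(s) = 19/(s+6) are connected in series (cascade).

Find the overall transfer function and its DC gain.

Series: multiply transfer functions. G_eq = 12/(s+6) × 19/(s+6) = 228/((s+6)(s+6)). DC gain = 228/(6×6) = 6.3333.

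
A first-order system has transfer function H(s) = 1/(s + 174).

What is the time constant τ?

For H(s) = 1/(s + 1/τ), the pole is at -1/τ = -174, so τ = 1/174 = 0.0057 s.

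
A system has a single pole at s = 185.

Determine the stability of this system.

Pole at s = 185 is in the right half-plane. Unstable.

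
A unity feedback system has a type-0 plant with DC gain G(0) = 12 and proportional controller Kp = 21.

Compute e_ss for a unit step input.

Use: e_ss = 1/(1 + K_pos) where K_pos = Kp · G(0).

K_pos = Kp · G(0) = 21 × 12 = 252. e_ss = 1/(1 + 252) = 0.0040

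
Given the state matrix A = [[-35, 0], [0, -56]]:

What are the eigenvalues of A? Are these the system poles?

For diagonal matrix, eigenvalues are diagonal entries: λ₁ = -35, λ₂ = -56. Eigenvalues of A = system poles.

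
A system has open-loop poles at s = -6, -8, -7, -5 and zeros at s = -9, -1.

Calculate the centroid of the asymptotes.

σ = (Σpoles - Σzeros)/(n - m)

σ = (Σpoles - Σzeros)/(n - m) = (-26 - (-10))/(4 - 2) = -16/2 = -8.0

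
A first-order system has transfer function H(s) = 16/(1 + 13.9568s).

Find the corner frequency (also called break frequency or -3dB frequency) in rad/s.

Corner frequency = 1/τ = 1/13.9568 = 0.072 rad/s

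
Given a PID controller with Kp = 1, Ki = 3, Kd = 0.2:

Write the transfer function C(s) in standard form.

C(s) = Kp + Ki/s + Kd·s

Substituting values: C(s) = 1 + 3/s + 0.2s = (0.2s² + s + 3)/s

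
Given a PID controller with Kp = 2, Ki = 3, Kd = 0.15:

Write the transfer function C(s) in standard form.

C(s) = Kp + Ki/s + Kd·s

Substituting values: C(s) = 2 + 3/s + 0.15s = (0.15s² + 2s + 3)/s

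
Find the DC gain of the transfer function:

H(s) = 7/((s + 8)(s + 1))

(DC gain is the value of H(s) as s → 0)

DC gain = H(0) = 7/(8 × 1) = 7/8 = 0.875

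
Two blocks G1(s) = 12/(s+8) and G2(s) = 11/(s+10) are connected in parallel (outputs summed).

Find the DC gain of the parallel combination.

Parallel: G_eq = G1 + G2. DC gain = G1(0) + G2(0) = 12/8 + 11/10 = 1.5 + 1.1 = 2.6.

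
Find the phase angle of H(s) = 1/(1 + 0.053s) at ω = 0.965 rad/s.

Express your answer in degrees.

Phase = -arctan(ωτ) = -arctan(0.965 × 0.053) = -2.9°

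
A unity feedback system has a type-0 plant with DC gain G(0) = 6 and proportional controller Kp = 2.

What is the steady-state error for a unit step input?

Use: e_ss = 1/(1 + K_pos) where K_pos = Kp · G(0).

K_pos = Kp · G(0) = 2 × 6 = 12. e_ss = 1/(1 + 12) = 0.0769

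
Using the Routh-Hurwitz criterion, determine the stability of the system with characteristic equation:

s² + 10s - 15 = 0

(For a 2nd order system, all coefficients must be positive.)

Coefficients: 1, 10, -15. c=-15 not positive, so system is unstable.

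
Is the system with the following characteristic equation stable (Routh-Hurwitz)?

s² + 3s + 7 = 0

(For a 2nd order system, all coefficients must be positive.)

Coefficients: 1, 3, 7. All positive, so system is stable.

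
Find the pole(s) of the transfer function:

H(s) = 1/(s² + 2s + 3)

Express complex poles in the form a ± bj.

Discriminant = 2² - 4×1×3 = 4 - 12 = -8 < 0, so the poles are a complex conjugate pair s = (-2 ± j√8)/(2×1). Real part = -2/(2×1) = -2/2 = -1; imaginary part = ±√8/(2×1) ≈ 1.4142. Poles: s = -1 ± 1.4142j.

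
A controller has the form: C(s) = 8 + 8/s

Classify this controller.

This is a Proportional-Integral (PI) controller.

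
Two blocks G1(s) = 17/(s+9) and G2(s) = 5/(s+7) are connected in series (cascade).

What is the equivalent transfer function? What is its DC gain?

Series: multiply transfer functions. G_eq = 17/(s+9) × 5/(s+7) = 85/((s+9)(s+7)). DC gain = 85/(9×7) = 1.3492.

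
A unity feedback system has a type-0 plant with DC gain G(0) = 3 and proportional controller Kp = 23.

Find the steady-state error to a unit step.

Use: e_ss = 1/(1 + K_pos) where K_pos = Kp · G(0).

K_pos = Kp · G(0) = 23 × 3 = 69. e_ss = 1/(1 + 69) = 0.0143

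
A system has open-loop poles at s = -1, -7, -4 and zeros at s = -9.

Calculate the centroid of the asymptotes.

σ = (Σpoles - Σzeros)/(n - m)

σ = (Σpoles - Σzeros)/(n - m) = (-12 - (-9))/(3 - 1) = -3/2 = -1.5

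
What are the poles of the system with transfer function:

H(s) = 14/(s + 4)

Pole is where denominator = 0: s + 4 = 0, so s = -4.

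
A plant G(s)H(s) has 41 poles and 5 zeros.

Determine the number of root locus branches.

Root locus has n branches where n = number of poles = 41.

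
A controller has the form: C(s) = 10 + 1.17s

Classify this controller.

This is a Proportional-Derivative (PD) controller.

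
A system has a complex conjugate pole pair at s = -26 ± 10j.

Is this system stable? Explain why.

Real part of poles is -26 (< 0, left half-plane). Stable.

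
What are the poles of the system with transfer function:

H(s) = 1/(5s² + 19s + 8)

Discriminant = 19² - 4×5×8 = 361 - 160 = 201 > 0, so two distinct real poles. Using quadratic formula: s = (-19 ± √201)/(2×5) = (-19 ± √201)/10, with √201 ≈ 14.1774. s₁ ≈ -0.4823, s₂ ≈ -3.3177. Poles: s₁ = -0.4823, s₂ = -3.3177.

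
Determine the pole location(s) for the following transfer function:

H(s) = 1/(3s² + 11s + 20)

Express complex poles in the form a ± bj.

Discriminant = 11² - 4×3×20 = 121 - 240 = -119 < 0, so the poles are a complex conjugate pair s = (-11 ± j√119)/(2×3). Real part = -11/(2×3) = -11/6 ≈ -1.8333; imaginary part = ±√119/(2×3) ≈ 1.8181. Poles: s = -1.8333 ± 1.8181j.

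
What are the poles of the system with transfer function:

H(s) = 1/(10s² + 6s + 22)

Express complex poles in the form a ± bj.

Discriminant = 6² - 4×10×22 = 36 - 880 = -844 < 0, so the poles are a complex conjugate pair s = (-6 ± j√844)/(2×10). Real part = -6/(2×10) = -6/20 = -0.3; imaginary part = ±√844/(2×10) ≈ 1.4526. Poles: s = -0.3 ± 1.4526j.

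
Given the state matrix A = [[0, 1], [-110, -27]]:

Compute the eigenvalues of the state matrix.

det(A - λI) = λ² - (-27)λ + 110 = (λ - (-5))(λ - (-22)). Eigenvalues: -5, -22.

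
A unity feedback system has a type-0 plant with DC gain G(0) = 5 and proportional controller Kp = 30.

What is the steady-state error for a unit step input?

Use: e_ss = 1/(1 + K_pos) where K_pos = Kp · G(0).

K_pos = Kp · G(0) = 30 × 5 = 150. e_ss = 1/(1 + 150) = 0.0066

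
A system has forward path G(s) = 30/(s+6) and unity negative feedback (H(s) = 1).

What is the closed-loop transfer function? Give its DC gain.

T(s) = G/(1+GH) = [30/(s+6)] / [1 + 30/(s+6)] = 30/(s+6+30) = 30/(s+36). DC gain = 30/36 = 0.8333.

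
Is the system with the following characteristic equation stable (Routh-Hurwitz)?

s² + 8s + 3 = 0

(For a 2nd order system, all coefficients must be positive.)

Coefficients: 1, 8, 3. All positive, so system is stable.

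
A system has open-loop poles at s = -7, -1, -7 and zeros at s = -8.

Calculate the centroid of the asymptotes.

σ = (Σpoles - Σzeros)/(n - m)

σ = (Σpoles - Σzeros)/(n - m) = (-15 - (-8))/(3 - 1) = -7/2 = -3.5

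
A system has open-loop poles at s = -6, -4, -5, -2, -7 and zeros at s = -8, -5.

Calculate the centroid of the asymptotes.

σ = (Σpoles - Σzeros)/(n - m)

σ = (Σpoles - Σzeros)/(n - m) = (-24 - (-13))/(5 - 2) = -11/3 = -3.67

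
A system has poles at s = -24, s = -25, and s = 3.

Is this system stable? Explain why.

Pole(s) at s = 3 are not in the left half-plane. System is unstable.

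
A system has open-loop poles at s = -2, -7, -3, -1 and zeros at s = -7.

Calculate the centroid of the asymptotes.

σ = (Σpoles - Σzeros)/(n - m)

σ = (Σpoles - Σzeros)/(n - m) = (-13 - (-7))/(4 - 1) = -6/3 = -2.0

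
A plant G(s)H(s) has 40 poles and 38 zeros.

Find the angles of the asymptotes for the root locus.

n - m = 40 - 38 = 2. Angles: θk = (2k + 1)·180°/2 = 90°, 270°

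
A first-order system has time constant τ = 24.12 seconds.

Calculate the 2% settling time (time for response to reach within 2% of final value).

For first-order system, 2% settling time ≈ 4τ = 4 × 24.12 = 96.48 s.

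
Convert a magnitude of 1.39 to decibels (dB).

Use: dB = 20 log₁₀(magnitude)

dB = 20 log₁₀(1.39) = 2.9 dB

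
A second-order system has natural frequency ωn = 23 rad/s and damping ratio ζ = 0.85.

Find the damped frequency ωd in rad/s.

ωd = ωn√(1 - ζ²) = 23√(1 - 0.85²) = 12.12 rad/s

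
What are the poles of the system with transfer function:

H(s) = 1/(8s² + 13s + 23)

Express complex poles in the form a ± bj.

Discriminant = 13² - 4×8×23 = 169 - 736 = -567 < 0, so the poles are a complex conjugate pair s = (-13 ± j√567)/(2×8). Real part = -13/(2×8) = -13/16 = -0.8125; imaginary part = ±√567/(2×8) ≈ 1.4882. Poles: s = -0.8125 ± 1.4882j.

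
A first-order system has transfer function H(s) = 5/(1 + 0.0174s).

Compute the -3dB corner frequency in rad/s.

Corner frequency = 1/τ = 1/0.0174 = 57.471 rad/s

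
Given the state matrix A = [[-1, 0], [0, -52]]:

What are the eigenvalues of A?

For diagonal matrix, eigenvalues are diagonal entries: λ₁ = -1, λ₂ = -52.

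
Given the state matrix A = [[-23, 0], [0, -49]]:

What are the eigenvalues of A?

For diagonal matrix, eigenvalues are diagonal entries: λ₁ = -23, λ₂ = -49.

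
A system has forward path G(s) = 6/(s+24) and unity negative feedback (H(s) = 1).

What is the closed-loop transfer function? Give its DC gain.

T(s) = G/(1+GH) = [6/(s+24)] / [1 + 6/(s+24)] = 6/(s+24+6) = 6/(s+30). DC gain = 6/30 = 0.2.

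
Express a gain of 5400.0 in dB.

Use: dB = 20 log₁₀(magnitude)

dB = 20 log₁₀(5400.0) = 74.6 dB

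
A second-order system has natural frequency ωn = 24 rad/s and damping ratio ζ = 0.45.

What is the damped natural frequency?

ωd = ωn√(1 - ζ²) = 24√(1 - 0.45²) = 21.43 rad/s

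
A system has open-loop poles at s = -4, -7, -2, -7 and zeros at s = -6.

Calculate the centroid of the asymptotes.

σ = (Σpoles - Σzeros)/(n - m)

σ = (Σpoles - Σzeros)/(n - m) = (-20 - (-6))/(4 - 1) = -14/3 = -4.67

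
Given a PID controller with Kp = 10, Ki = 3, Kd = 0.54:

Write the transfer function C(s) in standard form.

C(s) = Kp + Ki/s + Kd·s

Substituting values: C(s) = 10 + 3/s + 0.54s = (0.54s² + 10s + 3)/s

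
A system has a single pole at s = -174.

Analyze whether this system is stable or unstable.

Pole at s = -174 is in the left half-plane. Stable.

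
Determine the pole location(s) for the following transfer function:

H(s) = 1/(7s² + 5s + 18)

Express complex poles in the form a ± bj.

Discriminant = 5² - 4×7×18 = 25 - 504 = -479 < 0, so the poles are a complex conjugate pair s = (-5 ± j√479)/(2×7). Real part = -5/(2×7) = -5/14 ≈ -0.3571; imaginary part = ±√479/(2×7) ≈ 1.5633. Poles: s = -0.3571 ± 1.5633j.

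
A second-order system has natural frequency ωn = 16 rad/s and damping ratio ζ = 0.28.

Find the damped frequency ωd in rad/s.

ωd = ωn√(1 - ζ²) = 16√(1 - 0.28²) = 15.36 rad/s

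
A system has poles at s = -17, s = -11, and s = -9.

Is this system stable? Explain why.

All poles are in the left half-plane. System is stable.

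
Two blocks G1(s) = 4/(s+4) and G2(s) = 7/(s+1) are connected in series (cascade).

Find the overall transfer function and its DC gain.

Series: multiply transfer functions. G_eq = 4/(s+4) × 7/(s+1) = 28/((s+4)(s+1)). DC gain = 28/(4×1) = 7.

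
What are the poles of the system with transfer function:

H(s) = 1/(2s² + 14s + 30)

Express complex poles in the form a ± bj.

Discriminant = 14² - 4×2×30 = 196 - 240 = -44 < 0, so the poles are a complex conjugate pair s = (-14 ± j√44)/(2×2). Real part = -14/(2×2) = -14/4 = -3.5; imaginary part = ±√44/(2×2) ≈ 1.6583. Poles: s = -3.5 ± 1.6583j.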